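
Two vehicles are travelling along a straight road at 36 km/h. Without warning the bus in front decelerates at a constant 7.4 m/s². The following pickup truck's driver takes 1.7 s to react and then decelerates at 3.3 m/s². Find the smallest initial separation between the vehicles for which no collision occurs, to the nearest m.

Minimum gap ≈ 25 m

36 km/h ÷ 3.6 = 10.0000 m/s.
Leader travels v²/(2a_L) = 100.000 / 14.800 = 6.757 m before stopping.
Follower covers v·t_r = 10.0000 × 1.7 = 17.000 m while reacting, then v²/(2a_F) = 100.000 / 6.600 = 15.152 m while braking, for a total of 17.000 + 15.152 = 32.152 m.
Since a_F ≤ a_L and the follower starts braking later, the follower is never slower than the leader, so the closest approach is when both have stopped.
Minimum gap = 32.152 − 6.757 = 25.395 m.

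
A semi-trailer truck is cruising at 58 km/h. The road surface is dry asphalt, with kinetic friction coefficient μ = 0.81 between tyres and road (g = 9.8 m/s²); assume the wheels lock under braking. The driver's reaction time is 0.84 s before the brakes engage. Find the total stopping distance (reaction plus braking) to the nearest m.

Total stopping distance ≈ 30 m

58 km/h ÷ 3.6 = 16.1111 m/s.
a = μg = 0.81 × 9.8 = 7.938 m/s².
Reaction distance = v·t_r = 16.1111 × 0.84 = 13.533 m.
Braking distance = v²/(2a) = 16.1111² / (2 × 7.938) = 259.568 / 15.876 = 16.350 m.
Total = 13.533 + 16.350 = 29.883 m.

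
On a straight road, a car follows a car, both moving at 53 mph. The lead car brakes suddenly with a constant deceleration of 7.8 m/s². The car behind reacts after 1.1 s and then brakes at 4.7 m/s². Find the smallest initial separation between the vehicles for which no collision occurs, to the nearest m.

Minimum gap ≈ 50 m

53 mph × 0.44704 = 23.6931 m/s.
Leader travels v²/(2a_L) = 561.363 / 15.600 = 35.985 m before stopping.
Follower covers v·t_r = 23.6931 × 1.1 = 26.062 m while reacting, then v²/(2a_F) = 561.363 / 9.400 = 59.719 m while braking, for a total of 26.062 + 59.719 = 85.781 m.
Since a_F ≤ a_L and the follower starts braking later, the follower is never slower than the leader, so the closest approach is when both have stopped.
Minimum gap = 85.781 − 35.985 = 49.796 m.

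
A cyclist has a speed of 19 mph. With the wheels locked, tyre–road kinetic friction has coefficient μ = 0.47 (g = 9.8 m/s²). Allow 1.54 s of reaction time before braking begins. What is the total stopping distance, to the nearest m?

19 mph × 0.44704 = 8.4938 m/s.
a = μg = 0.47 × 9.8 = 4.606 m/s².
Reaction distance = v·t_r = 8.4938 × 1.54 = 13.080 m.
Braking distance = v²/(2a) = 8.4938² / (2 × 4.606) = 72.145 / 9.212 = 7.832 m.
Total = 13.080 + 7.832 = 20.912 m.

Total stopping distance ≈ 21 m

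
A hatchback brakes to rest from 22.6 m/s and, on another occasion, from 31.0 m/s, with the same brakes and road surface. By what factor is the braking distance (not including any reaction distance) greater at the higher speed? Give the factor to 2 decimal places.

Factor ≈ 1.88

Braking distance d = v²/(2a), so with a fixed, d ∝ v².
Factor = (31.0/22.6)² = 1.3717² = 1.8816.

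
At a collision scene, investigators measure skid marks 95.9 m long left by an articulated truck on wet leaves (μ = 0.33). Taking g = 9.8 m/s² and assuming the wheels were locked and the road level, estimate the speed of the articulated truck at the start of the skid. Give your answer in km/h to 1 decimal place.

Deceleration a = μg = 0.33 × 9.8 = 3.234 m/s².
v = √(2a·d) = √(2 × 3.234 × 95.9) = √620.281 = 24.9054 m/s.
= 24.9054 × 3.6 = 89.659 km/h.

Initial speed ≈ 89.7 km/h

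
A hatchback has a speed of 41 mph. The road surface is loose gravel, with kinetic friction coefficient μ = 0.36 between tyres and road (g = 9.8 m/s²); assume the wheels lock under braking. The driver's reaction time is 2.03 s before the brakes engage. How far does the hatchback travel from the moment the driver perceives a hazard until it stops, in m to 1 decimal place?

41 mph × 0.44704 = 18.3286 m/s.
a = μg = 0.36 × 9.8 = 3.528 m/s².
Reaction distance = v·t_r = 18.3286 × 2.03 = 37.207 m.
Braking distance = v²/(2a) = 18.3286² / (2 × 3.528) = 335.938 / 7.056 = 47.610 m.
Total = 37.207 + 47.610 = 84.817 m.

Total stopping distance ≈ 84.8 m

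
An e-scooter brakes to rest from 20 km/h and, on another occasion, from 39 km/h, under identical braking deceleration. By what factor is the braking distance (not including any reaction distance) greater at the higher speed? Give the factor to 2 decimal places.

Braking distance d = v²/(2a), so with a fixed, d ∝ v².
Factor = (39/20)² = 1.9500² = 3.8025.

Factor ≈ 3.80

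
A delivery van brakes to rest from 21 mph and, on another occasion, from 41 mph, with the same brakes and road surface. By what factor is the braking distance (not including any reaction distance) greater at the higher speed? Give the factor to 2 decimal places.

Braking distance d = v²/(2a), so with a fixed, d ∝ v².
Factor = (41/21)² = 1.9524² = 3.8119.

Factor ≈ 3.81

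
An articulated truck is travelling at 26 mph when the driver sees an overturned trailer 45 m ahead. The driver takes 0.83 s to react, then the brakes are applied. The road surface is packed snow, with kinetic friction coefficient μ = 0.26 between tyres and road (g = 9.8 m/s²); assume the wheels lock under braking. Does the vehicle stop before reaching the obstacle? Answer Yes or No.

26 mph × 0.44704 = 11.6230 m/s.
a = μg = 0.26 × 9.8 = 2.548 m/s².
Reaction distance = 11.6230 × 0.83 = 9.647 m.
Braking distance = v²/(2a) = 135.094 / 5.096 = 26.510 m.
Total stopping distance = 9.647 + 26.510 = 36.157 m, vs 45 m available — it stops with 45 − 36.157 = 8.843 m to spare.

Yes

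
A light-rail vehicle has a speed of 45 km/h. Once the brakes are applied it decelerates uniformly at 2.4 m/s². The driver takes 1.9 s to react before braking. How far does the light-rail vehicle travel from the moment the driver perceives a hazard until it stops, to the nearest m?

45 km/h ÷ 3.6 = 12.5000 m/s.
Reaction distance = v·t_r = 12.5000 × 1.9 = 23.750 m.
Braking distance = v²/(2a) = 12.5000² / (2 × 2.400) = 156.250 / 4.800 = 32.552 m.
Total = 23.750 + 32.552 = 56.302 m.

Total stopping distance ≈ 56 m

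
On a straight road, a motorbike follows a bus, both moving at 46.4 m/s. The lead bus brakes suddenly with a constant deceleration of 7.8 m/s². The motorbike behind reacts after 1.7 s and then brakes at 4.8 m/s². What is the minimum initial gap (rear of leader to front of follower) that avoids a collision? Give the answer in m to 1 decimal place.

Leader travels v²/(2a_L) = 2152.960 / 15.600 = 138.010 m before stopping.
Follower covers v·t_r = 46.4000 × 1.7 = 78.880 m while reacting, then v²/(2a_F) = 2152.960 / 9.600 = 224.267 m while braking, for a total of 78.880 + 224.267 = 303.147 m.
Since a_F ≤ a_L and the follower starts braking later, the follower is never slower than the leader, so the closest approach is when both have stopped.
Minimum gap = 303.147 − 138.010 = 165.137 m.

Minimum gap ≈ 165.1 m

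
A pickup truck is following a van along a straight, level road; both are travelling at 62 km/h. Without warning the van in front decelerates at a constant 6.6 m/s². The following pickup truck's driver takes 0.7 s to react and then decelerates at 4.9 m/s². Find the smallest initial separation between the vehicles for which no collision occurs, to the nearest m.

Minimum gap ≈ 20 m

62 km/h ÷ 3.6 = 17.2222 m/s.
Leader travels v²/(2a_L) = 296.604 / 13.200 = 22.470 m before stopping.
Follower covers v·t_r = 17.2222 × 0.7 = 12.056 m while reacting, then v²/(2a_F) = 296.604 / 9.800 = 30.266 m while braking, for a total of 12.056 + 30.266 = 42.322 m.
Since a_F ≤ a_L and the follower starts braking later, the follower is never slower than the leader, so the closest approach is when both have stopped.
Minimum gap = 42.322 − 22.470 = 19.852 m.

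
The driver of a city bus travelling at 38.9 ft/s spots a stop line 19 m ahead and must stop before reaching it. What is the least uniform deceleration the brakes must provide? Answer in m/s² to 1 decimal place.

Required deceleration ≈ 3.7 m/s²

38.9 ft/s × 0.3048 = 11.8567 m/s.
v² = 2a·d ⇒ a = v²/(2d) = 11.8567² / (2 × 19.000) = 140.581 / 38.000 = 3.6995 m/s².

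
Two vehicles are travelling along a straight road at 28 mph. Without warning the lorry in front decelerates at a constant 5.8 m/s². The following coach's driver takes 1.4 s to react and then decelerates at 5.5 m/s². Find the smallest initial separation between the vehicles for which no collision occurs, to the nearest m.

Minimum gap ≈ 18 m

28 mph × 0.44704 = 12.5171 m/s.
Leader travels v²/(2a_L) = 156.678 / 11.600 = 13.507 m before stopping.
Follower covers v·t_r = 12.5171 × 1.4 = 17.524 m while reacting, then v²/(2a_F) = 156.678 / 11.000 = 14.243 m while braking, for a total of 17.524 + 14.243 = 31.767 m.
Since a_F ≤ a_L and the follower starts braking later, the follower is never slower than the leader, so the closest approach is when both have stopped.
Minimum gap = 31.767 − 13.507 = 18.260 m.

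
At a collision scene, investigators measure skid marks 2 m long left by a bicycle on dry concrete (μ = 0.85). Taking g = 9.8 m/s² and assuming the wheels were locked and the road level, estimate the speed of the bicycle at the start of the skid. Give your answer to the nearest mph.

Initial speed ≈ 13 mph

Deceleration a = μg = 0.85 × 9.8 = 8.330 m/s².
v = √(2a·d) = √(2 × 8.330 × 2) = √33.320 = 5.7723 m/s.
= 5.7723 ÷ 0.44704 = 12.912 mph.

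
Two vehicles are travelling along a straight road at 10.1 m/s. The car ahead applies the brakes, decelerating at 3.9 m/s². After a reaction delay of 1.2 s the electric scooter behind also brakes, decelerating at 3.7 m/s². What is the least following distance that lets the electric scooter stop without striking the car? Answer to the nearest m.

Leader travels v²/(2a_L) = 102.010 / 7.800 = 13.078 m before stopping.
Follower covers v·t_r = 10.1000 × 1.2 = 12.120 m while reacting, then v²/(2a_F) = 102.010 / 7.400 = 13.785 m while braking, for a total of 12.120 + 13.785 = 25.905 m.
Since a_F ≤ a_L and the follower starts braking later, the follower is never slower than the leader, so the closest approach is when both have stopped.
Minimum gap = 25.905 − 13.078 = 12.827 m.

Minimum gap ≈ 13 m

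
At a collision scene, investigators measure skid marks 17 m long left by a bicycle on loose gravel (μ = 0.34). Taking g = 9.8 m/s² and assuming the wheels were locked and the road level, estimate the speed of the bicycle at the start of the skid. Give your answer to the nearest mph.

Deceleration a = μg = 0.34 × 9.8 = 3.332 m/s².
v = √(2a·d) = √(2 × 3.332 × 17) = √113.288 = 10.6437 m/s.
= 10.6437 ÷ 0.44704 = 23.809 mph.

Initial speed ≈ 24 mph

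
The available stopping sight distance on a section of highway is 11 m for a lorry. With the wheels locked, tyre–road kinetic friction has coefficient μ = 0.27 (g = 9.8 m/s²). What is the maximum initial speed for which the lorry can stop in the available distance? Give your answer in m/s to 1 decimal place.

a = μg = 0.27 × 9.8 = 2.646 m/s².
v²/(2a) = d ⇒ v = √(2 × 2.646 × 11) = √58.21 = 7.6295 m/s.

Maximum speed ≈ 7.6 m/s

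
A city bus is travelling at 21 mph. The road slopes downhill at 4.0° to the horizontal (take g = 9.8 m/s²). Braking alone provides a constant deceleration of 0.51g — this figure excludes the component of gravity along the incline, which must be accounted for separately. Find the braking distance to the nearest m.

Braking distance ≈ 10 m

21 mph × 0.44704 = 9.3878 m/s.
a = 0.51 × 9.8 = 4.998 m/s².
Gravity along the downhill slope reduces the braking deceleration: a_eff = 4.998 − 9.8·sin 4.0° = 4.998 − 0.684 = 4.314 m/s².
Braking distance = v²/(2a) = 9.3878² / (2 × 4.314) = 88.131 / 8.628 = 10.215 m.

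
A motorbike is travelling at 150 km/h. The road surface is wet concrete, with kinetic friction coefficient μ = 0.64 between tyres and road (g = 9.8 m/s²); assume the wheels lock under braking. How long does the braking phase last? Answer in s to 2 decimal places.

Braking time ≈ 6.64 s

150 km/h ÷ 3.6 = 41.6667 m/s.
a = μg = 0.64 × 9.8 = 6.272 m/s².
Braking time = v/a = 41.6667 / 6.272 = 6.643 s.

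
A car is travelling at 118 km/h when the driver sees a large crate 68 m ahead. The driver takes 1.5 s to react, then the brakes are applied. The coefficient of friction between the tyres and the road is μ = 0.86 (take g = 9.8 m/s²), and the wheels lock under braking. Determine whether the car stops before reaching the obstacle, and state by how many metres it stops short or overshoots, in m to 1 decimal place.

118 km/h ÷ 3.6 = 32.7778 m/s.
a = μg = 0.86 × 9.8 = 8.428 m/s².
Reaction distance = 32.7778 × 1.5 = 49.167 m.
Braking distance = v²/(2a) = 1074.384 / 16.856 = 63.739 m.
Total stopping distance = 49.167 + 63.739 = 112.906 m, vs 68 m available — it cannot stop in time and overshoots by 112.906 − 68 = 44.906 m.

No — it overshoots by 44.9 m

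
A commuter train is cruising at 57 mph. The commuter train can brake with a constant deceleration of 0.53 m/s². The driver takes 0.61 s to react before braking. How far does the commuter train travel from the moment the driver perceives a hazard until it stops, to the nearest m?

57 mph × 0.44704 = 25.4813 m/s.
Reaction distance = v·t_r = 25.4813 × 0.61 = 15.544 m.
Braking distance = v²/(2a) = 25.4813² / (2 × 0.530) = 649.297 / 1.060 = 612.544 m.
Total = 15.544 + 612.544 = 628.088 m.

Total stopping distance ≈ 628 m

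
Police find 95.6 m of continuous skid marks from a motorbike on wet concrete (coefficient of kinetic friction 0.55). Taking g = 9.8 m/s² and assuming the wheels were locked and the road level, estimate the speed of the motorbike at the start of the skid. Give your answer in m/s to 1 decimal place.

Initial speed ≈ 32.1 m/s

Deceleration a = μg = 0.55 × 9.8 = 5.390 m/s².
v = √(2a·d) = √(2 × 5.390 × 95.6) = √1030.568 = 32.1025 m/s.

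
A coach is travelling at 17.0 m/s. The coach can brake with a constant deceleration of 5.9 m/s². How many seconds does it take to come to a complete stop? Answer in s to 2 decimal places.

Braking time = v/a = 17.0000 / 5.900 = 2.881 s.

Braking time ≈ 2.88 s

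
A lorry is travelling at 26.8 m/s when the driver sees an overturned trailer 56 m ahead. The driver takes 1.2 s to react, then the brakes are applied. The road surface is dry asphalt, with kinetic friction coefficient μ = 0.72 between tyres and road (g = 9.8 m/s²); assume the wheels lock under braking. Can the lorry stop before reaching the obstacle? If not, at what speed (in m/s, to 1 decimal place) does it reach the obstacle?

a = μg = 0.72 × 9.8 = 7.056 m/s².
Reaction distance = 26.8000 × 1.2 = 32.160 m.
Braking distance needed to stop: v²/(2a) = 718.240 / 14.112 = 50.896 m, so total needed = 32.160 + 50.896 = 83.056 m > 56 m — it cannot stop.
Distance remaining when braking begins: 56 − 32.160 = 23.840 m.
v² = v₀² − 2a·d = 718.240 − 2 × 7.056 × 23.840 = 381.810 m²/s².
v = √381.810 = 19.540 m/s.

No — it strikes the obstacle at 19.5 m/s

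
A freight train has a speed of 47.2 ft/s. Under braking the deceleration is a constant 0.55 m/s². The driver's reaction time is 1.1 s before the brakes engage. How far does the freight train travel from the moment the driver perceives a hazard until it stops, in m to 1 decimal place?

Total stopping distance ≈ 204.0 m

47.2 ft/s × 0.3048 = 14.3866 m/s.
Reaction distance = v·t_r = 14.3866 × 1.1 = 15.825 m.
Braking distance = v²/(2a) = 14.3866² / (2 × 0.550) = 206.974 / 1.100 = 188.158 m.
Total = 15.825 + 188.158 = 203.983 m.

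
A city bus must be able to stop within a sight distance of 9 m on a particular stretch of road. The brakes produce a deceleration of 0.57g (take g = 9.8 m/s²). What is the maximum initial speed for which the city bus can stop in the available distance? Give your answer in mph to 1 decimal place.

Maximum speed ≈ 22.4 mph

a = 0.57 × 9.8 = 5.586 m/s².
v²/(2a) = d ⇒ v = √(2 × 5.586 × 9) = √100.55 = 10.0275 m/s.
10.0275 m/s ÷ 0.44704 = 22.431 mph.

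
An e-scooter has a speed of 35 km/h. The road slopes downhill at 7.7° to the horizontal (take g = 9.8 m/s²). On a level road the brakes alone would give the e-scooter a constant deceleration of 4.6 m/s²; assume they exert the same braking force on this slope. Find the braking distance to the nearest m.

35 km/h ÷ 3.6 = 9.7222 m/s.
Gravity along the downhill slope reduces the braking deceleration: a_eff = 4.600 − 9.8·sin 7.7° = 4.600 − 1.313 = 3.287 m/s².
Braking distance = v²/(2a) = 9.7222² / (2 × 3.287) = 94.521 / 6.574 = 14.378 m.

Braking distance ≈ 14 m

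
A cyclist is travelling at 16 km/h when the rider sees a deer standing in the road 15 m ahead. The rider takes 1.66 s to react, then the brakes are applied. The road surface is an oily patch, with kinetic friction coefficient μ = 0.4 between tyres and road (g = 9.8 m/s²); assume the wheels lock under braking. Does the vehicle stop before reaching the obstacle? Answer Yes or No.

16 km/h ÷ 3.6 = 4.4444 m/s.
a = μg = 0.4 × 9.8 = 3.920 m/s².
Reaction distance = 4.4444 × 1.66 = 7.378 m.
Braking distance = v²/(2a) = 19.753 / 7.840 = 2.520 m.
Total stopping distance = 7.378 + 2.520 = 9.898 m, vs 15 m available — it stops with 15 − 9.898 = 5.102 m to spare.

Yes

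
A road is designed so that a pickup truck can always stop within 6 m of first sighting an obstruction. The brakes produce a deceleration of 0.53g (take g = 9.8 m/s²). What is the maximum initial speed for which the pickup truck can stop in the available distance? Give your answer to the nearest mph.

a = 0.53 × 9.8 = 5.194 m/s².
v²/(2a) = d ⇒ v = √(2 × 5.194 × 6) = √62.33 = 7.8949 m/s.
7.8949 m/s ÷ 0.44704 = 17.660 mph.

Maximum speed ≈ 18 mph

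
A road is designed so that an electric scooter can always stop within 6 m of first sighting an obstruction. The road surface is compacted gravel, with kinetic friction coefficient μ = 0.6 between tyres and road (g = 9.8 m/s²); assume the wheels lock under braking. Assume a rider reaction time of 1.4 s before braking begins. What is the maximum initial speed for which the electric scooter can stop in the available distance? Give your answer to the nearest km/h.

Maximum speed ≈ 13 km/h

a = μg = 0.6 × 9.8 = 5.880 m/s².
Stopping distance: v·t_r + v²/(2a) = 6 with t_r = 1.4 s and a = 5.880 m/s².
So v² + 16.464 v − 70.56 = 0.
Positive root: v = −a·t_r + √((a·t_r)² + 2a·d) = −8.232 + √(67.766 + 70.56) = 3.5292 m/s.
3.5292 m/s × 3.6 = 12.705 km/h.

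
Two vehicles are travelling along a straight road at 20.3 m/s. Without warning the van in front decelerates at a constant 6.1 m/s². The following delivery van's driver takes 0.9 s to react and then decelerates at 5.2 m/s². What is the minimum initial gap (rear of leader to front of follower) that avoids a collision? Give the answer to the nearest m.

Minimum gap ≈ 24 m

Leader travels v²/(2a_L) = 412.090 / 12.200 = 33.778 m before stopping.
Follower covers v·t_r = 20.3000 × 0.9 = 18.270 m while reacting, then v²/(2a_F) = 412.090 / 10.400 = 39.624 m while braking, for a total of 18.270 + 39.624 = 57.894 m.
Since a_F ≤ a_L and the follower starts braking later, the follower is never slower than the leader, so the closest approach is when both have stopped.
Minimum gap = 57.894 − 33.778 = 24.116 m.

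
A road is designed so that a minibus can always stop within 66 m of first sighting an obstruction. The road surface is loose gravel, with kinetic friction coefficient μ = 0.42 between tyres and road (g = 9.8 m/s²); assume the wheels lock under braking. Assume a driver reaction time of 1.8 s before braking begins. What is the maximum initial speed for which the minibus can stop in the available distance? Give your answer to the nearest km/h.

Maximum speed ≈ 61 km/h

a = μg = 0.42 × 9.8 = 4.116 m/s².
Stopping distance: v·t_r + v²/(2a) = 66 with t_r = 1.8 s and a = 4.116 m/s².
So v² + 14.818 v − 543.31 = 0.
Positive root: v = −a·t_r + √((a·t_r)² + 2a·d) = −7.409 + √(54.893 + 543.31) = 17.0492 m/s.
17.0492 m/s × 3.6 = 61.377 km/h.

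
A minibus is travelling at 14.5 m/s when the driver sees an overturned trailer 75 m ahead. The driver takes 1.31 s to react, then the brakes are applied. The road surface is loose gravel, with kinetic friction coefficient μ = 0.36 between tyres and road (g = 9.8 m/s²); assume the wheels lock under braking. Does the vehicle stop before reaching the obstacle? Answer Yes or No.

Yes

a = μg = 0.36 × 9.8 = 3.528 m/s².
Reaction distance = 14.5000 × 1.31 = 18.995 m.
Braking distance = v²/(2a) = 210.250 / 7.056 = 29.797 m.
Total stopping distance = 18.995 + 29.797 = 48.792 m, vs 75 m available — it stops with 75 − 48.792 = 26.208 m to spare.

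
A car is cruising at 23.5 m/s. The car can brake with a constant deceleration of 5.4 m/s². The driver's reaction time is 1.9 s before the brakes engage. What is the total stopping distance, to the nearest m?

Total stopping distance ≈ 96 m

Reaction distance = v·t_r = 23.5000 × 1.9 = 44.650 m.
Braking distance = v²/(2a) = 23.5000² / (2 × 5.400) = 552.250 / 10.800 = 51.134 m.
Total = 44.650 + 51.134 = 95.784 m.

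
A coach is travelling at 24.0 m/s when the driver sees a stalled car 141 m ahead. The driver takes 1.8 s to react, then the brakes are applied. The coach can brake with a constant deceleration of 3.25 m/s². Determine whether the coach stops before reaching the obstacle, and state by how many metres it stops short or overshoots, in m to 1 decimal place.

Reaction distance = 24.0000 × 1.8 = 43.200 m.
Braking distance = v²/(2a) = 576.000 / 6.500 = 88.615 m.
Total stopping distance = 43.200 + 88.615 = 131.815 m, vs 141 m available — it stops with 141 − 131.815 = 9.185 m to spare.

Yes — it stops 9.2 m short of the obstacle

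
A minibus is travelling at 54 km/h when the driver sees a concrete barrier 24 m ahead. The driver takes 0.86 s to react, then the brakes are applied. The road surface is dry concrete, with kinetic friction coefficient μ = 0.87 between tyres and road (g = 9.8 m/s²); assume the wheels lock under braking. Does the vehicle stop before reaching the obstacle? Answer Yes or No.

54 km/h ÷ 3.6 = 15.0000 m/s.
a = μg = 0.87 × 9.8 = 8.526 m/s².
Reaction distance = 15.0000 × 0.86 = 12.900 m.
Braking distance = v²/(2a) = 225.000 / 17.052 = 13.195 m.
Total stopping distance = 12.900 + 13.195 = 26.095 m, vs 24 m available — it cannot stop in time and overshoots by 26.095 − 24 = 2.095 m.

No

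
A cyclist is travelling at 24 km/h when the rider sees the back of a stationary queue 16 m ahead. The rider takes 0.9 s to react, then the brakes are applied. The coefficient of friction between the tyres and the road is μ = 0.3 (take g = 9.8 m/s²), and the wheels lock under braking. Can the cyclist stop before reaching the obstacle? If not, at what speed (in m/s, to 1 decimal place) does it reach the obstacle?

24 km/h ÷ 3.6 = 6.6667 m/s.
a = μg = 0.3 × 9.8 = 2.940 m/s².
Reaction distance = 6.6667 × 0.9 = 6.000 m.
Braking distance = v²/(2a) = 44.445 / 5.880 = 7.559 m.
Total stopping distance = 6.000 + 7.559 = 13.559 m, vs 16 m available — it stops with 16 − 13.559 = 2.441 m to spare.

Yes — it stops about 2.4 m short of the obstacle, so it never reaches it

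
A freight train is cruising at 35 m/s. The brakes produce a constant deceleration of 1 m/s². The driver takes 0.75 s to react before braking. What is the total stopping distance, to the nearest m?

Reaction distance = v·t_r = 35.0000 × 0.75 = 26.250 m.
Braking distance = v²/(2a) = 35.0000² / (2 × 1.000) = 1225.000 / 2.000 = 612.500 m.
Total = 26.250 + 612.500 = 638.750 m.

Total stopping distance ≈ 639 m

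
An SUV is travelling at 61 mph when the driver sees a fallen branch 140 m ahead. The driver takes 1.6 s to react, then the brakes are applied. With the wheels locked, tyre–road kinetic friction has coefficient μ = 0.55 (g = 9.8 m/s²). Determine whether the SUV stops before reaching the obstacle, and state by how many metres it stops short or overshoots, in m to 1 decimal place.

61 mph × 0.44704 = 27.2694 m/s.
a = μg = 0.55 × 9.8 = 5.390 m/s².
Reaction distance = 27.2694 × 1.6 = 43.631 m.
Braking distance = v²/(2a) = 743.620 / 10.780 = 68.981 m.
Total stopping distance = 43.631 + 68.981 = 112.612 m, vs 140 m available — it stops with 140 − 112.612 = 27.388 m to spare.

Yes — it stops 27.4 m short of the obstacle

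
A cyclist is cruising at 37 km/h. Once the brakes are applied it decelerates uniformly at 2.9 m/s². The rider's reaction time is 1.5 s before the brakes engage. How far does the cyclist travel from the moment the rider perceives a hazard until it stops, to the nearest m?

37 km/h ÷ 3.6 = 10.2778 m/s.
Reaction distance = v·t_r = 10.2778 × 1.5 = 15.417 m.
Braking distance = v²/(2a) = 10.2778² / (2 × 2.900) = 105.633 / 5.800 = 18.213 m.
Total = 15.417 + 18.213 = 33.630 m.

Total stopping distance ≈ 34 m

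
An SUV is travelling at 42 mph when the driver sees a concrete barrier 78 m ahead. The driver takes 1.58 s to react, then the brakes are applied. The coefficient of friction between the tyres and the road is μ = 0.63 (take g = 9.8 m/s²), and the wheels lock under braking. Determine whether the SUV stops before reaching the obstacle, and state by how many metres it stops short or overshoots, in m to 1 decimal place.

42 mph × 0.44704 = 18.7757 m/s.
a = μg = 0.63 × 9.8 = 6.174 m/s².
Reaction distance = 18.7757 × 1.58 = 29.666 m.
Braking distance = v²/(2a) = 352.527 / 12.348 = 28.549 m.
Total stopping distance = 29.666 + 28.549 = 58.215 m, vs 78 m available — it stops with 78 − 58.215 = 19.785 m to spare.

Yes — it stops 19.8 m short of the obstacle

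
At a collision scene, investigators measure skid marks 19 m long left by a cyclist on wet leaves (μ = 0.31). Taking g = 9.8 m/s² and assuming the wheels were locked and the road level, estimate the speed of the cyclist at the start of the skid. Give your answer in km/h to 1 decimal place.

Initial speed ≈ 38.7 km/h

Deceleration a = μg = 0.31 × 9.8 = 3.038 m/s².
v = √(2a·d) = √(2 × 3.038 × 19) = √115.444 = 10.7445 m/s.
= 10.7445 × 3.6 = 38.680 km/h.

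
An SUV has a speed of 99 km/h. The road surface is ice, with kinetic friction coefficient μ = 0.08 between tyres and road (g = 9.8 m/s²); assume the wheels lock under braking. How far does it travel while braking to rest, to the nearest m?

99 km/h ÷ 3.6 = 27.5000 m/s.
a = μg = 0.08 × 9.8 = 0.784 m/s².
Braking distance = v²/(2a) = 27.5000² / (2 × 0.784) = 756.250 / 1.568 = 482.302 m.

Braking distance ≈ 482 m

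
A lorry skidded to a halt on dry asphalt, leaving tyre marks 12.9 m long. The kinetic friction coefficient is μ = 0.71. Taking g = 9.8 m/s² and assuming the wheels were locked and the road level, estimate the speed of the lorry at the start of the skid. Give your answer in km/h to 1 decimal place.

Deceleration a = μg = 0.71 × 9.8 = 6.958 m/s².
v = √(2a·d) = √(2 × 6.958 × 12.9) = √179.516 = 13.3984 m/s.
= 13.3984 × 3.6 = 48.234 km/h.

Initial speed ≈ 48.2 km/h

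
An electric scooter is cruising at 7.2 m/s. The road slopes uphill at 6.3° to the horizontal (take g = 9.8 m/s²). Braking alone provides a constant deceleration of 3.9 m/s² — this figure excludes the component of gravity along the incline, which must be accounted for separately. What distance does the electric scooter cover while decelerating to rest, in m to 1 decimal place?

Gravity along the uphill slope adds to the braking deceleration: a_eff = 3.900 + 9.8·sin 6.3° = 3.900 + 1.075 = 4.975 m/s².
Braking distance = v²/(2a) = 7.2000² / (2 × 4.975) = 51.840 / 9.950 = 5.210 m.

Braking distance ≈ 5.2 m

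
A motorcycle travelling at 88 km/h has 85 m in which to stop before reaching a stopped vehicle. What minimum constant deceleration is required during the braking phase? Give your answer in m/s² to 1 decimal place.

Required deceleration ≈ 3.5 m/s²

88 km/h ÷ 3.6 = 24.4444 m/s.
v² = 2a·d ⇒ a = v²/(2d) = 24.4444² / (2 × 85.000) = 597.529 / 170.000 = 3.5149 m/s².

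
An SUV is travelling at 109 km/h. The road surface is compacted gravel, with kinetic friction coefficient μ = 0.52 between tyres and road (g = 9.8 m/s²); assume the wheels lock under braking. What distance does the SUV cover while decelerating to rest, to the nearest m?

Braking distance ≈ 90 m

109 km/h ÷ 3.6 = 30.2778 m/s.
a = μg = 0.52 × 9.8 = 5.096 m/s².
Braking distance = v²/(2a) = 30.2778² / (2 × 5.096) = 916.745 / 10.192 = 89.948 m.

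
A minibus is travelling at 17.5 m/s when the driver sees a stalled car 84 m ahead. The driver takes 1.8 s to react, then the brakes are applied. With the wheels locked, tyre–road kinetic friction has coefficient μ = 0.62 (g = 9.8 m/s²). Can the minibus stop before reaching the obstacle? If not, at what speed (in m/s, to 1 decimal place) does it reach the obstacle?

Yes — it stops about 27.3 m short of the obstacle, so it never reaches it

a = μg = 0.62 × 9.8 = 6.076 m/s².
Reaction distance = 17.5000 × 1.8 = 31.500 m.
Braking distance = v²/(2a) = 306.250 / 12.152 = 25.202 m.
Total stopping distance = 31.500 + 25.202 = 56.702 m, vs 84 m available — it stops with 84 − 56.702 = 27.298 m to spare.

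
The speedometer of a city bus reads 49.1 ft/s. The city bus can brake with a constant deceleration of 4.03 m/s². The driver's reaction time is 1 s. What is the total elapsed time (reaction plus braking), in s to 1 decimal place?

49.1 ft/s × 0.3048 = 14.9657 m/s.
Braking time = v/a = 14.9657 / 4.030 = 3.714 s.
Total = 1 + 3.714 = 4.714 s.

Total time ≈ 4.7 s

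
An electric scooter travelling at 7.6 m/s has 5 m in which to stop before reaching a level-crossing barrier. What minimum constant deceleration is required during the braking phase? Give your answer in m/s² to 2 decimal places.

v² = 2a·d ⇒ a = v²/(2d) = 7.6000² / (2 × 5.000) = 57.760 / 10.000 = 5.7760 m/s².

Required deceleration ≈ 5.78 m/s²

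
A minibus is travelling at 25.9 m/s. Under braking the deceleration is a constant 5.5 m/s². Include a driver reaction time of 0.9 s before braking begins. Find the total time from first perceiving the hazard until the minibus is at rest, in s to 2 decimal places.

Total time ≈ 5.61 s

Braking time = v/a = 25.9000 / 5.500 = 4.709 s.
Total = 0.9 + 4.709 = 5.609 s.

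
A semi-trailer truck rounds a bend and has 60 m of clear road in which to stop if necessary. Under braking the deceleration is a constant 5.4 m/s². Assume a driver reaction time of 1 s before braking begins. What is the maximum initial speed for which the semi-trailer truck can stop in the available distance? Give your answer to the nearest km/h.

Stopping distance: v·t_r + v²/(2a) = 60 with t_r = 1 s and a = 5.400 m/s².
So v² + 10.800 v − 648.00 = 0.
Positive root: v = −a·t_r + √((a·t_r)² + 2a·d) = −5.400 + √(29.160 + 648.00) = 20.6223 m/s.
20.6223 m/s × 3.6 = 74.240 km/h.

Maximum speed ≈ 74 km/h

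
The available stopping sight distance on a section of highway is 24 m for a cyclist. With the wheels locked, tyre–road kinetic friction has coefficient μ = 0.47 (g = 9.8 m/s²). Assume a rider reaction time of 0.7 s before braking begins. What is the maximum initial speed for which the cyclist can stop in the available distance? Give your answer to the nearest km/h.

Maximum speed ≈ 43 km/h

a = μg = 0.47 × 9.8 = 4.606 m/s².
Stopping distance: v·t_r + v²/(2a) = 24 with t_r = 0.7 s and a = 4.606 m/s².
So v² + 6.448 v − 221.09 = 0.
Positive root: v = −a·t_r + √((a·t_r)² + 2a·d) = −3.224 + √(10.394 + 221.09) = 11.9906 m/s.
11.9906 m/s × 3.6 = 43.166 km/h.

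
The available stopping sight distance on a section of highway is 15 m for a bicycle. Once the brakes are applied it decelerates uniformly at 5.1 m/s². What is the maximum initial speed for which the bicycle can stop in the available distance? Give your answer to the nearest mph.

Maximum speed ≈ 28 mph

v²/(2a) = d ⇒ v = √(2 × 5.100 × 15) = √153.00 = 12.3693 m/s.
12.3693 m/s ÷ 0.44704 = 27.669 mph.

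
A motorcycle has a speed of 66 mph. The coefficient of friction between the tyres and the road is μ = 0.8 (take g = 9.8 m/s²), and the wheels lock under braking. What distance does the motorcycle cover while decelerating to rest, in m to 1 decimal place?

66 mph × 0.44704 = 29.5046 m/s.
a = μg = 0.8 × 9.8 = 7.840 m/s².
Braking distance = v²/(2a) = 29.5046² / (2 × 7.840) = 870.521 / 15.680 = 55.518 m.

Braking distance ≈ 55.5 m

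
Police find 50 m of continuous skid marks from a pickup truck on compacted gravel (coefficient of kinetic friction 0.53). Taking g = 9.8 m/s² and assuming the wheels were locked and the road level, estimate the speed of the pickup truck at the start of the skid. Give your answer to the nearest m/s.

Deceleration a = μg = 0.53 × 9.8 = 5.194 m/s².
v = √(2a·d) = √(2 × 5.194 × 50) = √519.400 = 22.7903 m/s.

Initial speed ≈ 23 m/s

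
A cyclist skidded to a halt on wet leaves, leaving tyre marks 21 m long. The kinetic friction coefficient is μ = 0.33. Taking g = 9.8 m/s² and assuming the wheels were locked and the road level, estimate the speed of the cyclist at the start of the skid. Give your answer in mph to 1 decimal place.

Deceleration a = μg = 0.33 × 9.8 = 3.234 m/s².
v = √(2a·d) = √(2 × 3.234 × 21) = √135.828 = 11.6545 m/s.
= 11.6545 ÷ 0.44704 = 26.070 mph.

Initial speed ≈ 26.1 mph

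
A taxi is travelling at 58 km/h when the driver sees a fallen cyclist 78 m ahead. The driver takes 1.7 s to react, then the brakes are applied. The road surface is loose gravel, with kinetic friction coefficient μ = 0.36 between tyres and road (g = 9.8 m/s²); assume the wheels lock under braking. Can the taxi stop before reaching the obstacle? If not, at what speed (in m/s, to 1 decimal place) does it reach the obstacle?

Yes — it stops about 13.8 m short of the obstacle, so it never reaches it

58 km/h ÷ 3.6 = 16.1111 m/s.
a = μg = 0.36 × 9.8 = 3.528 m/s².
Reaction distance = 16.1111 × 1.7 = 27.389 m.
Braking distance = v²/(2a) = 259.568 / 7.056 = 36.787 m.
Total stopping distance = 27.389 + 36.787 = 64.176 m, vs 78 m available — it stops with 78 − 64.176 = 13.824 m to spare.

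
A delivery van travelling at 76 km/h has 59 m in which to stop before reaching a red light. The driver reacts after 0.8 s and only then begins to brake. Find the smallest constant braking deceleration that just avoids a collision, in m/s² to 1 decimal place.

76 km/h ÷ 3.6 = 21.1111 m/s.
Distance covered during reaction = 21.1111 × 0.8 = 16.889 m.
Distance available for braking: 59 − 16.889 = 42.111 m.
v² = 2a·d ⇒ a = v²/(2d) = 21.1111² / (2 × 42.111) = 445.679 / 84.222 = 5.2917 m/s².

Required deceleration ≈ 5.3 m/s²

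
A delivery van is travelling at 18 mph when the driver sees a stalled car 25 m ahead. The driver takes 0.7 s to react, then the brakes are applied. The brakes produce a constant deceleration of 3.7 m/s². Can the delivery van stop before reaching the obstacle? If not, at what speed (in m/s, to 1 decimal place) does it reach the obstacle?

18 mph × 0.44704 = 8.0467 m/s.
Reaction distance = 8.0467 × 0.7 = 5.633 m.
Braking distance = v²/(2a) = 64.749 / 7.400 = 8.750 m.
Total stopping distance = 5.633 + 8.750 = 14.383 m, vs 25 m available — it stops with 25 − 14.383 = 10.617 m to spare.

Yes — it stops about 10.6 m short of the obstacle, so it never reaches it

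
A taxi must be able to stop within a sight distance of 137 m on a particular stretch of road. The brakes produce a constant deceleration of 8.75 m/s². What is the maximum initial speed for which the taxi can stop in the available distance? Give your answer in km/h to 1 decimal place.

Maximum speed ≈ 176.3 km/h

v²/(2a) = d ⇒ v = √(2 × 8.750 × 137) = √2397.50 = 48.9643 m/s.
48.9643 m/s × 3.6 = 176.271 km/h.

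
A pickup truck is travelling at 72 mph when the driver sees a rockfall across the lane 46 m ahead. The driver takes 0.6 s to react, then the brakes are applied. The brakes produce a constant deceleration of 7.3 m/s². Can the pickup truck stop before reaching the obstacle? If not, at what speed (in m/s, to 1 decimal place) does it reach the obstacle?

No — it strikes the obstacle at 25.4 m/s

72 mph × 0.44704 = 32.1869 m/s.
Reaction distance = 32.1869 × 0.6 = 19.312 m.
Braking distance needed to stop: v²/(2a) = 1035.997 / 14.600 = 70.959 m, so total needed = 19.312 + 70.959 = 90.271 m > 46 m — it cannot stop.
Distance remaining when braking begins: 46 − 19.312 = 26.688 m.
v² = v₀² − 2a·d = 1035.997 − 2 × 7.300 × 26.688 = 646.352 m²/s².
v = √646.352 = 25.423 m/s.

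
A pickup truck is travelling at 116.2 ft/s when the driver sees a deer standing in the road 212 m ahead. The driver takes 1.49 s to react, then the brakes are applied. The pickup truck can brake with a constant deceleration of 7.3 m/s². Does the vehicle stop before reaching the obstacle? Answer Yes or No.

116.2 ft/s × 0.3048 = 35.4178 m/s.
Reaction distance = 35.4178 × 1.49 = 52.773 m.
Braking distance = v²/(2a) = 1254.421 / 14.600 = 85.919 m.
Total stopping distance = 52.773 + 85.919 = 138.692 m, vs 212 m available — it stops with 212 − 138.692 = 73.308 m to spare.

Yes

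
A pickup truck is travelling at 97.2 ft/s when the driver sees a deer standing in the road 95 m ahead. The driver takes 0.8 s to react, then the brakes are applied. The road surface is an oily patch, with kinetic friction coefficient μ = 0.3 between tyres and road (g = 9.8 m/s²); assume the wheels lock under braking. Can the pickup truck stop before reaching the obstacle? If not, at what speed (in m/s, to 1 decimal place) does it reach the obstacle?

No — it strikes the obstacle at 21.4 m/s

97.2 ft/s × 0.3048 = 29.6266 m/s.
a = μg = 0.3 × 9.8 = 2.940 m/s².
Reaction distance = 29.6266 × 0.8 = 23.701 m.
Braking distance needed to stop: v²/(2a) = 877.735 / 5.880 = 149.275 m, so total needed = 23.701 + 149.275 = 172.976 m > 95 m — it cannot stop.
Distance remaining when braking begins: 95 − 23.701 = 71.299 m.
v² = v₀² − 2a·d = 877.735 − 2 × 2.940 × 71.299 = 458.497 m²/s².
v = √458.497 = 21.413 m/s.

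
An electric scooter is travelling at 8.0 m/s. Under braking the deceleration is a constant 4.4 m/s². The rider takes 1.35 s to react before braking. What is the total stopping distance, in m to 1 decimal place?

Reaction distance = v·t_r = 8.0000 × 1.35 = 10.800 m.
Braking distance = v²/(2a) = 8.0000² / (2 × 4.400) = 64.000 / 8.800 = 7.273 m.
Total = 10.800 + 7.273 = 18.073 m.

Total stopping distance ≈ 18.1 m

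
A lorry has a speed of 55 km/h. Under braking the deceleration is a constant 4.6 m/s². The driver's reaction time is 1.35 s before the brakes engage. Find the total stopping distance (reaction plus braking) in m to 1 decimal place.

55 km/h ÷ 3.6 = 15.2778 m/s.
Reaction distance = v·t_r = 15.2778 × 1.35 = 20.625 m.
Braking distance = v²/(2a) = 15.2778² / (2 × 4.600) = 233.411 / 9.200 = 25.371 m.
Total = 20.625 + 25.371 = 45.996 m.

Total stopping distance ≈ 46.0 m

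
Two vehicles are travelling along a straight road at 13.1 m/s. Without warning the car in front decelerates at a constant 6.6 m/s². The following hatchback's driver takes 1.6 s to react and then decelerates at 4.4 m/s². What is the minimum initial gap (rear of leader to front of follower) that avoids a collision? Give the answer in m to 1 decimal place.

Minimum gap ≈ 27.5 m

Leader travels v²/(2a_L) = 171.610 / 13.200 = 13.001 m before stopping.
Follower covers v·t_r = 13.1000 × 1.6 = 20.960 m while reacting, then v²/(2a_F) = 171.610 / 8.800 = 19.501 m while braking, for a total of 20.960 + 19.501 = 40.461 m.
Since a_F ≤ a_L and the follower starts braking later, the follower is never slower than the leader, so the closest approach is when both have stopped.
Minimum gap = 40.461 − 13.001 = 27.460 m.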